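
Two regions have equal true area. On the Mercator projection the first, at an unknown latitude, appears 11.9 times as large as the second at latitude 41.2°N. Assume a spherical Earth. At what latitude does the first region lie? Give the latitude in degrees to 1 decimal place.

For equal true areas on Mercator, apparent areas scale as sec²φ, so the ratio is cos²φ₂ / cos²φ₁.
cos²φ₂ / cos²φ₁ = 11.9  ⇒  cos φ₁ = cos 41.2° / √11.9 = 0.7524/3.450 = 0.2181.
φ₁ = arccos(0.2181) ≈ 77.4°.

77.4°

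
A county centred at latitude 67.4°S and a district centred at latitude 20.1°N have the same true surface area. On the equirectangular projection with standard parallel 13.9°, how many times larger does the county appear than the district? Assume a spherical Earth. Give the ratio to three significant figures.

In the equirectangular projection with standard parallel φ₀ = 13.9° (x = Rλ cos φ₀, y = Rφ), meridians are true-scale (h = 1) and the parallel scale is k = cos φ₀ / cos φ.
Areal scale at 67.4°: h·k = 1.000 × 2.526 = 2.526.
Areal scale at 20.1°: h·k = 1.000 × 1.034 = 1.034.
Ratio = 2.526/1.034 ≈ 2.44.

2.44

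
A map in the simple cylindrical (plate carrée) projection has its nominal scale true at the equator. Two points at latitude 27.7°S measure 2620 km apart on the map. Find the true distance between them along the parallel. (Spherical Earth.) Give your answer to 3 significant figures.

2320 km

In the plate carrée (x = Rλ, y = Rφ), meridians are true-scale (h = 1) and parallels are stretched by k = sec φ.
Along the parallel at 27.7°, map distances are exaggerated by k = sec 27.7° = 1.129.
True distance = 2620 / 1.129 = 2620 × cos 27.7° ≈ 2320 km.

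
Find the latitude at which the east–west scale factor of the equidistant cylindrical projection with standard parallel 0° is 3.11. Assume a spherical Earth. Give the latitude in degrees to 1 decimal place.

Plate carrée: h = 1, k = sec φ along parallels.
sec φ = 3.11  ⇒  cos φ = 0.3215  ⇒  φ ≈ 71.2°.

71.2°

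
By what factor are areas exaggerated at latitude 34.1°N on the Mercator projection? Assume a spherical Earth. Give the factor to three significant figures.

For Mercator, h = k = sec φ (a conformal cylindrical projection has a single point scale, 1/cos φ).
Areal scale = k² = sec²φ = 1/cos²(34.1°) = 1/0.8281² = 1.458.

1.46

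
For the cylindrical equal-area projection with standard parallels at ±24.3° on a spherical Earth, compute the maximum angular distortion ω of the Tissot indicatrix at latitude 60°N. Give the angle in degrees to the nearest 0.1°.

65.0°

For cylindrical equal-area with standard parallel φ₀, h = cos φ / cos φ₀ and k = cos φ₀ / cos φ, so h·k = 1.
At 60°: h = 0.5486, k = 1.823; principal scales a = 1.823, b = 0.5486.
sin(ω/2) = (a − b)/(a + b) = 1.274/2.371 = 0.5373, so ω = 2 arcsin(0.5373) ≈ 65.0°.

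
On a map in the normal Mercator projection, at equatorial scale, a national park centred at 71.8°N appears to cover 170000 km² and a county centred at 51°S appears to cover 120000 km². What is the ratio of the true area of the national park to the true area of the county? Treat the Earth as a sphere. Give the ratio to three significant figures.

Since Mercator area scale is 1/cos²φ, the true area equals the apparent area multiplied by cos²φ.
True area of national park: 170000 × cos²(71.8°) = 170000 × 0.09755 = 16580 km².
True area of county: 120000 × cos²(51°) = 120000 × 0.3960 = 47530 km².
Ratio = 16580 / 47530 ≈ 0.349.

0.349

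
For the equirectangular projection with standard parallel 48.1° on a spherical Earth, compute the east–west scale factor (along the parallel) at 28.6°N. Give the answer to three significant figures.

0.761

In the equirectangular projection with standard parallel φ₀ = 48.1° (x = Rλ cos φ₀, y = Rφ), meridians are true-scale (h = 1) and the parallel scale is k = cos φ₀ / cos φ.
k = cos 48.1° / cos 28.6° = 0.6678/0.8780 = 0.7606.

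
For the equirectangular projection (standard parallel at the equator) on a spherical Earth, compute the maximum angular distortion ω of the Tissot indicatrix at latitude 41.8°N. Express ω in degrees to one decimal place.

16.8°

For the equirectangular projection with φ₀ = 0 (plate carrée), h = 1 along meridians and k = sec φ along parallels.
At 41.8°: h = 1.000, k = 1.341; principal scales a = 1.341, b = 1.000.
sin(ω/2) = (a − b)/(a + b) = 0.3414/2.341 = 0.1458, so ω = 2 arcsin(0.1458) ≈ 16.8°.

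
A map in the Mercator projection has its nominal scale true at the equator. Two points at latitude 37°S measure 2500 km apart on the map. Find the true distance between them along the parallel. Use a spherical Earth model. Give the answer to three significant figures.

The Mercator projection is conformal; its linear scale factor is the same in every direction and equals sec φ = 1/cos φ.
Along the parallel at 37°, map distances are exaggerated by k = sec 37° = 1.252.
True distance = 2500 / 1.252 = 2500 × cos 37° ≈ 2000 km.

2000 km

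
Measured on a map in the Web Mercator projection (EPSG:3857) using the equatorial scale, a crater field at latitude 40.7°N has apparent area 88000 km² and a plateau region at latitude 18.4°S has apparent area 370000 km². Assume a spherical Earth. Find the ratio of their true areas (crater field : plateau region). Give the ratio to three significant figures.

0.152

On Mercator the areal scale is sec²φ, so true area = apparent × cos²φ.
True area of crater field: 88000 × cos²(40.7°) = 88000 × 0.5748 = 50580 km².
True area of plateau region: 370000 × cos²(18.4°) = 370000 × 0.9004 = 333100 km².
Ratio = 50580 / 333100 ≈ 0.152.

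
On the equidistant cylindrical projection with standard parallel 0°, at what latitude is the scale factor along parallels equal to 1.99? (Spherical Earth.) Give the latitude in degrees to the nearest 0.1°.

59.8°

Plate carrée: h = 1, k = sec φ along parallels.
sec φ = 1.99  ⇒  cos φ = 0.5025  ⇒  φ ≈ 59.8°.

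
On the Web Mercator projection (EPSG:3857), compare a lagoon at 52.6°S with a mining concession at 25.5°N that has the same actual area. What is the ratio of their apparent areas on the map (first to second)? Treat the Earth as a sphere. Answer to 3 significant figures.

Mercator is conformal with k = sec φ, so areal scale = k² = sec²φ.
At 52.6°: sec²(52.6°) = 1/0.6074² = 2.711.
At 25.5°: sec²(25.5°) = 1/0.9026² = 1.228.
Ratio = 2.711/1.228 = cos²(25.5°)/cos²(52.6°) ≈ 2.21.

2.21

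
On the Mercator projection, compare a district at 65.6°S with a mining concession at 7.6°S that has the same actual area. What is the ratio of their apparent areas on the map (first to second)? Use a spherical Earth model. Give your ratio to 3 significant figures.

Mercator is conformal with k = sec φ, so areal scale = k² = sec²φ.
At 65.6°: sec²(65.6°) = 1/0.4131² = 5.860.
At 7.6°: sec²(7.6°) = 1/0.9912² = 1.018.
Ratio = 5.860/1.018 = cos²(7.6°)/cos²(65.6°) ≈ 5.76.

5.76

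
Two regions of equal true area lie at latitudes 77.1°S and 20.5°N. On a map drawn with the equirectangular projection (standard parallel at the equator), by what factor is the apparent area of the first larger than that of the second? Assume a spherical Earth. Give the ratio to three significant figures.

In the plate carrée (x = Rλ, y = Rφ), meridians are true-scale (h = 1) and parallels are stretched by k = sec φ.
Areal scale at 77.1°: h·k = 1.000 × 4.479 = 4.479.
Areal scale at 20.5°: h·k = 1.000 × 1.068 = 1.068.
Ratio = 4.479/1.068 ≈ 4.20.

4.20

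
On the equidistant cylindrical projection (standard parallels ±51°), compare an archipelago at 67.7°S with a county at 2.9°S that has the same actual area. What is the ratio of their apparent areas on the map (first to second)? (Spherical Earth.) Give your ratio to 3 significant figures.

The equidistant cylindrical projection with φ₀ = 51° has h = 1 (meridians true) and k = cos φ₀ / cos φ along parallels.
Areal scale at 67.7°: h·k = 1.000 × 1.658 = 1.658.
Areal scale at 2.9°: h·k = 1.000 × 0.6301 = 0.6301.
Ratio = 1.658/0.6301 ≈ 2.63.

2.63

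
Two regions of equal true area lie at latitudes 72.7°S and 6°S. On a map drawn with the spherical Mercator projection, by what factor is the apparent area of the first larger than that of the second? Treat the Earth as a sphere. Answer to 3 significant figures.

11.2

Mercator areal scale is sec²φ.
At 72.7°: sec²(72.7°) = 1/0.2974² = 11.31.
At 6°: sec²(6°) = 1/0.9945² = 1.011.
Ratio = 11.31/1.011 = cos²(6°)/cos²(72.7°) ≈ 11.2.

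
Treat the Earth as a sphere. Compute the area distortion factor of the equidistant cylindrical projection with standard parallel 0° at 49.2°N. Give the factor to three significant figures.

1.53

Plate carrée maps x = Rλ, y = Rφ. The meridian scale is h = 1 and the parallel scale is k = 1/cos φ = sec φ.
Areal scale = h·k = 1 × sec φ; at 49.2°, h = 1.000, k = 1.530, so h·k = 1.530.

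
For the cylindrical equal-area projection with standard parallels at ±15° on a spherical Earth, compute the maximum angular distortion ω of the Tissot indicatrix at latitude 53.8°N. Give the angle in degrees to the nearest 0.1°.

54.2°

For cylindrical equal-area with standard parallel φ₀, h = cos φ / cos φ₀ and k = cos φ₀ / cos φ, so h·k = 1.
At 53.8°: h = 0.6114, k = 1.635; principal scales a = 1.635, b = 0.6114.
sin(ω/2) = (a − b)/(a + b) = 1.024/2.247 = 0.4558, so ω = 2 arcsin(0.4558) ≈ 54.2°.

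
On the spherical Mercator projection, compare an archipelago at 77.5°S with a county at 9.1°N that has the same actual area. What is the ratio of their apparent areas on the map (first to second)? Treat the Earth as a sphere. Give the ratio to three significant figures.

On Mercator, area is exaggerated by sec²φ = 1/cos²φ.
At 77.5°: sec²(77.5°) = 1/0.2164² = 21.35.
At 9.1°: sec²(9.1°) = 1/0.9874² = 1.026.
Ratio = 21.35/1.026 = cos²(9.1°)/cos²(77.5°) ≈ 20.8.

20.8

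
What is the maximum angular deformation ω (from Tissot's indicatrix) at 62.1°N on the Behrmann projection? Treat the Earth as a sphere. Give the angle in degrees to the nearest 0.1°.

The Behrmann projection is cylindrical equal-area with φ₀ = 30°. For cylindrical equal-area with standard parallel φ₀, h = cos φ / cos φ₀ and k = cos φ₀ / cos φ, so h·k = 1.
At 62.1°: h = 0.5403, k = 1.851; principal scales a = 1.851, b = 0.5403.
sin(ω/2) = (a − b)/(a + b) = 1.310/2.391 = 0.5481, so ω = 2 arcsin(0.5481) ≈ 66.5°.

66.5°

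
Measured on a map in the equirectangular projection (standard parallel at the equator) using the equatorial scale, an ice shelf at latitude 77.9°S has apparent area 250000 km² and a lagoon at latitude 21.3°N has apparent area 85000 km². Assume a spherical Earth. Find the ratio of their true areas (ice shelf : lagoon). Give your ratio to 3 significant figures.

0.662

On the plate carrée, areal scale = h·k = 1 × sec φ, so true area = apparent × cos φ.
True area of ice shelf: 250000 × cos(77.9°) = 250000 × 0.2096 = 52400 km².
True area of lagoon: 85000 × cos(21.3°) = 85000 × 0.9317 = 79190 km².
Ratio = 52400 / 79190 ≈ 0.662.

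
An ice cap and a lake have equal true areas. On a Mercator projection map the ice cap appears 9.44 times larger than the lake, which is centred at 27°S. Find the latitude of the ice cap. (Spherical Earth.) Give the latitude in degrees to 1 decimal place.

Mercator areal scale is sec²φ, so apparent-area ratio = sec²φ₁ / sec²φ₂ = cos²φ₂ / cos²φ₁.
cos²φ₂ / cos²φ₁ = 9.44  ⇒  cos φ₁ = cos 27° / √9.44 = 0.8910/3.072 = 0.2900.
φ₁ = arccos(0.2900) ≈ 73.1°.

73.1°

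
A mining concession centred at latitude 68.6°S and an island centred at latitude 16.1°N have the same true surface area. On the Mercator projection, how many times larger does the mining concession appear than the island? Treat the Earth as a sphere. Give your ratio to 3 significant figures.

On Mercator, area is exaggerated by sec²φ = 1/cos²φ.
At 68.6°: sec²(68.6°) = 1/0.3649² = 7.511.
At 16.1°: sec²(16.1°) = 1/0.9608² = 1.083.
Ratio = 7.511/1.083 = cos²(16.1°)/cos²(68.6°) ≈ 6.93.

6.93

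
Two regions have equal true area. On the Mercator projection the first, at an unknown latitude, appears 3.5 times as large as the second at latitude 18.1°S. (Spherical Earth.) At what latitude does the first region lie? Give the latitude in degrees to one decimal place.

On Mercator, (apparent₁)/(apparent₂) = sec²φ₁ / sec²φ₂ when true areas are equal.
cos²φ₂ / cos²φ₁ = 3.5  ⇒  cos φ₁ = cos 18.1° / √3.5 = 0.9505/1.871 = 0.5081.
φ₁ = arccos(0.5081) ≈ 59.5°.

59.5°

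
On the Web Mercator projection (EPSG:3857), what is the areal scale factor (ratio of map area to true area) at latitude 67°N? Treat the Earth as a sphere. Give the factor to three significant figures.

6.55

Mercator is conformal, so the point scale is isotropic: h = k = sec φ = 1/cos φ.
Areal scale = k² = sec²φ = 1/cos²(67°) = 1/0.3907² = 6.550.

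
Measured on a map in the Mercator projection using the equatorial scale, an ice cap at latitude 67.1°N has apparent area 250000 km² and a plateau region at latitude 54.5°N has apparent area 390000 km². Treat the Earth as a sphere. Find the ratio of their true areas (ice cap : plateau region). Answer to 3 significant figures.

0.288

Mercator's areal exaggeration is sec²φ; hence true area = (apparent area) · cos²φ.
True area of ice cap: 250000 × cos²(67.1°) = 250000 × 0.1514 = 37850 km².
True area of plateau region: 390000 × cos²(54.5°) = 390000 × 0.3372 = 131500 km².
Ratio = 37850 / 131500 ≈ 0.288.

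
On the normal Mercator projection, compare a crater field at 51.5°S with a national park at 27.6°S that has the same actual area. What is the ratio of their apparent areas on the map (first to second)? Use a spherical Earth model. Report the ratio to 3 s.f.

Mercator is conformal with k = sec φ, so areal scale = k² = sec²φ.
At 51.5°: sec²(51.5°) = 1/0.6225² = 2.580.
At 27.6°: sec²(27.6°) = 1/0.8862² = 1.273.
Ratio = 2.580/1.273 = cos²(27.6°)/cos²(51.5°) ≈ 2.03.

2.03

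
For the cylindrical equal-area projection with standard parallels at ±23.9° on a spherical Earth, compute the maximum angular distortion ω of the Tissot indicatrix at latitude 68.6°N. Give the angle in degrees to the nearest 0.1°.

For cylindrical equal-area with standard parallel φ₀, h = cos φ / cos φ₀ and k = cos φ₀ / cos φ, so h·k = 1.
At 68.6°: h = 0.3991, k = 2.506; principal scales a = 2.506, b = 0.3991.
sin(ω/2) = (a − b)/(a + b) = 2.107/2.905 = 0.7252, so ω = 2 arcsin(0.7252) ≈ 93.0°.

93.0°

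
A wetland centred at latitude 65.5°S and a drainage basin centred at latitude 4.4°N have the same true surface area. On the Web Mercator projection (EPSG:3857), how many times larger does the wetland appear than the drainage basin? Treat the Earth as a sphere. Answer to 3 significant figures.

5.78

Mercator is conformal with k = sec φ, so areal scale = k² = sec²φ.
At 65.5°: sec²(65.5°) = 1/0.4147² = 5.815.
At 4.4°: sec²(4.4°) = 1/0.9971² = 1.006.
Ratio = 5.815/1.006 = cos²(4.4°)/cos²(65.5°) ≈ 5.78.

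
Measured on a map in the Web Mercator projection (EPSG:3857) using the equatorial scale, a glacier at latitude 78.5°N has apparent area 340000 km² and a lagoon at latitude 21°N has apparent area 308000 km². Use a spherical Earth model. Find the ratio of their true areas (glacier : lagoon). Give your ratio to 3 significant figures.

0.0503

Mercator's areal exaggeration is sec²φ; hence true area = (apparent area) · cos²φ.
True area of glacier: 340000 × cos²(78.5°) = 340000 × 0.03975 = 13510 km².
True area of lagoon: 308000 × cos²(21°) = 308000 × 0.8716 = 268400 km².
Ratio = 13510 / 268400 ≈ 0.0503.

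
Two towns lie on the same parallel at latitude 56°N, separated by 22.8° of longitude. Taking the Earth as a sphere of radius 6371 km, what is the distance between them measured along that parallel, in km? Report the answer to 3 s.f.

Arc length along a parallel = R cos φ · Δλ (with Δλ in radians).
= 6371 × cos 56° × (22.8° × π/180) = 6371 × 0.5592 × 0.3979 ≈ 1420 km.

1420 km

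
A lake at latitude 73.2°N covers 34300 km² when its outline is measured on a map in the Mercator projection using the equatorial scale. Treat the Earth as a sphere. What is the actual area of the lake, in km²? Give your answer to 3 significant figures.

Mercator is conformal, so the point scale is isotropic: h = k = sec φ = 1/cos φ.
Areal scale = k² = sec²φ = 1/cos²(73.2°) = 1/0.2890² = 11.97.
True area = apparent / (areal scale) = 34300 / 11.97 ≈ 2870 km².

2870 km²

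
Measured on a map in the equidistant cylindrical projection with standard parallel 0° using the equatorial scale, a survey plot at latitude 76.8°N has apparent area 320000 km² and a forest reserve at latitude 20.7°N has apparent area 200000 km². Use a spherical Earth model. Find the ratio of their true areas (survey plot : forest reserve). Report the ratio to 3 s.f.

0.391

Plate carrée has h = 1 and k = sec φ, giving areal scale sec φ; true area = (apparent area) · cos φ.
True area of survey plot: 320000 × cos(76.8°) = 320000 × 0.2284 = 73070 km².
True area of forest reserve: 200000 × cos(20.7°) = 200000 × 0.9354 = 187100 km².
Ratio = 73070 / 187100 ≈ 0.391.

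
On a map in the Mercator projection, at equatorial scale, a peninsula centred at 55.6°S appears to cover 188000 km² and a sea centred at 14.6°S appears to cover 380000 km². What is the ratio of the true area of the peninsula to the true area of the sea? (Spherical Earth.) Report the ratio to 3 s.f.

0.169

Mercator's areal exaggeration is sec²φ; hence true area = (apparent area) · cos²φ.
True area of peninsula: 188000 × cos²(55.6°) = 188000 × 0.3192 = 60010 km².
True area of sea: 380000 × cos²(14.6°) = 380000 × 0.9365 = 355900 km².
Ratio = 60010 / 355900 ≈ 0.169.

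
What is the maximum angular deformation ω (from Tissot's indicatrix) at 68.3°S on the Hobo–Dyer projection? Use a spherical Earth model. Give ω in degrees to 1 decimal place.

80.0°

The Hobo–Dyer projection is cylindrical equal-area with φ₀ = 37.5°. For cylindrical equal-area with standard parallel φ₀, h = cos φ / cos φ₀ and k = cos φ₀ / cos φ, so h·k = 1.
At 68.3°: h = 0.4661, k = 2.146; principal scales a = 2.146, b = 0.4661.
sin(ω/2) = (a − b)/(a + b) = 1.680/2.612 = 0.6431, so ω = 2 arcsin(0.6431) ≈ 80.0°.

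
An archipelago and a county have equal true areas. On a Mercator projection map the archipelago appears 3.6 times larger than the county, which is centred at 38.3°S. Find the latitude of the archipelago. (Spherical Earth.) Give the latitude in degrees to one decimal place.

Mercator areal scale is sec²φ, so apparent-area ratio = sec²φ₁ / sec²φ₂ = cos²φ₂ / cos²φ₁.
cos²φ₂ / cos²φ₁ = 3.6  ⇒  cos φ₁ = cos 38.3° / √3.6 = 0.7848/1.897 = 0.4136.
φ₁ = arccos(0.4136) ≈ 65.6°.

65.6°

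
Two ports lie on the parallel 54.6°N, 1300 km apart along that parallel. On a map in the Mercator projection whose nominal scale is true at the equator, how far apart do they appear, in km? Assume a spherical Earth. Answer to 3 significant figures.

For Mercator, h = k = sec φ (a conformal cylindrical projection has a single point scale, 1/cos φ).
Along the parallel, k = sec 54.6° = 1/0.5793 = 1.726.
Map distance = 1300 × 1.726 ≈ 2240 km.

2240 km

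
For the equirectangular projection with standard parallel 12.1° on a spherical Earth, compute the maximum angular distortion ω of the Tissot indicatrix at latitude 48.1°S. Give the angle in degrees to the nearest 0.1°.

21.7°

With standard parallel φ₀ = 12.1°, the equirectangular projection gives x = Rλ cos φ₀, y = Rφ, so h = 1 and k = cos 12.1° / cos φ.
At 48.1°: h = 1.000, k = 1.464; principal scales a = 1.464, b = 1.000.
sin(ω/2) = (a − b)/(a + b) = 0.4641/2.464 = 0.1883, so ω = 2 arcsin(0.1883) ≈ 21.7°.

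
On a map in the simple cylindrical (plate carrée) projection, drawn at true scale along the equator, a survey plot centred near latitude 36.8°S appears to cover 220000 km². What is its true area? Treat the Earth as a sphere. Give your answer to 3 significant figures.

Plate carrée maps x = Rλ, y = Rφ. The meridian scale is h = 1 and the parallel scale is k = 1/cos φ = sec φ.
Areal scale = h·k = 1 × sec φ; at 36.8°, h = 1.000, k = 1.249, so h·k = 1.249.
True area = apparent / (areal scale) = 220000 / 1.249 ≈ 176000 km².

176000 km²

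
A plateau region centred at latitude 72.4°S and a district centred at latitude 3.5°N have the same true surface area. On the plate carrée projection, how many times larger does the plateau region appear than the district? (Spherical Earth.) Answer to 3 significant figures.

For the equirectangular projection with φ₀ = 0 (plate carrée), h = 1 along meridians and k = sec φ along parallels.
Areal scale at 72.4°: h·k = 1.000 × 3.307 = 3.307.
Areal scale at 3.5°: h·k = 1.000 × 1.002 = 1.002.
Ratio = 3.307/1.002 ≈ 3.30.

3.30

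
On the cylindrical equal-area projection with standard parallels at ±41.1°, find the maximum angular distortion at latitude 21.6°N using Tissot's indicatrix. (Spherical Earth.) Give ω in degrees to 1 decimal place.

23.9°

For cylindrical equal-area with standard parallel φ₀, h = cos φ / cos φ₀ and k = cos φ₀ / cos φ, so h·k = 1.
At 21.6°: h = 1.234, k = 0.8105; principal scales a = 1.234, b = 0.8105.
sin(ω/2) = (a − b)/(a + b) = 0.4234/2.044 = 0.2071, so ω = 2 arcsin(0.2071) ≈ 23.9°.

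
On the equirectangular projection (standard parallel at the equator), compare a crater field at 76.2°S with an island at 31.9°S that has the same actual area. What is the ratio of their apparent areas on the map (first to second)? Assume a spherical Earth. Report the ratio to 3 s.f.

For the equirectangular projection with φ₀ = 0 (plate carrée), h = 1 along meridians and k = sec φ along parallels.
Areal scale at 76.2°: h·k = 1.000 × 4.192 = 4.192.
Areal scale at 31.9°: h·k = 1.000 × 1.178 = 1.178.
Ratio = 4.192/1.178 ≈ 3.56.

3.56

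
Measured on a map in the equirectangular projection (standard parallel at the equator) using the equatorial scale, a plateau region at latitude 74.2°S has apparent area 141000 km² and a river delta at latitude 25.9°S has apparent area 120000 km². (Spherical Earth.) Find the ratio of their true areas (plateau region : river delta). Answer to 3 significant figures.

0.356

On the plate carrée, areal scale = h·k = 1 × sec φ, so true area = apparent × cos φ.
True area of plateau region: 141000 × cos(74.2°) = 141000 × 0.2723 = 38390 km².
True area of river delta: 120000 × cos(25.9°) = 120000 × 0.8996 = 107900 km².
Ratio = 38390 / 107900 ≈ 0.356.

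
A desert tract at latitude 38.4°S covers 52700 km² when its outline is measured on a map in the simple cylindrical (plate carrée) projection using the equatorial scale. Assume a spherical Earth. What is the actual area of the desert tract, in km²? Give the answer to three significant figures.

In the plate carrée (x = Rλ, y = Rφ), meridians are true-scale (h = 1) and parallels are stretched by k = sec φ.
Areal scale = h·k = 1 × sec φ; at 38.4°, h = 1.000, k = 1.276, so h·k = 1.276.
True area = apparent / (areal scale) = 52700 / 1.276 ≈ 41300 km².

41300 km²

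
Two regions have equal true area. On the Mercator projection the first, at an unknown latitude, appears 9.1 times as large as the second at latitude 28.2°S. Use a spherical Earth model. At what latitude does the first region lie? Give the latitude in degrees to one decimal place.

73.0°

Mercator areal scale is sec²φ, so apparent-area ratio = sec²φ₁ / sec²φ₂ = cos²φ₂ / cos²φ₁.
cos²φ₂ / cos²φ₁ = 9.1  ⇒  cos φ₁ = cos 28.2° / √9.1 = 0.8813/3.017 = 0.2921.
φ₁ = arccos(0.2921) ≈ 73.0°.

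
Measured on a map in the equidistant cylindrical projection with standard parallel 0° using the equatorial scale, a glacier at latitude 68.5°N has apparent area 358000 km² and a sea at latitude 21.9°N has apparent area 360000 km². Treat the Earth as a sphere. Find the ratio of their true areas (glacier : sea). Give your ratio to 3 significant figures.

On the plate carrée, areal scale = h·k = 1 × sec φ, so true area = apparent × cos φ.
True area of glacier: 358000 × cos(68.5°) = 358000 × 0.3665 = 131200 km².
True area of sea: 360000 × cos(21.9°) = 360000 × 0.9278 = 334000 km².
Ratio = 131200 / 334000 ≈ 0.393.

0.393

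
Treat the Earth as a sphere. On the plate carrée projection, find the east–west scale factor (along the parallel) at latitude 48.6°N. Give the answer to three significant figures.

Plate carrée maps x = Rλ, y = Rφ. The meridian scale is h = 1 and the parallel scale is k = 1/cos φ = sec φ.
k = 1/cos 48.6° = 1/0.6613 = 1.512.

1.51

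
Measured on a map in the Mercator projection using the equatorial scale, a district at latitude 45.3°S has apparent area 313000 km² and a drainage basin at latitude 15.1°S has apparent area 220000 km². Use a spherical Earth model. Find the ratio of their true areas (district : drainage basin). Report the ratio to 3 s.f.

0.755

On Mercator the areal scale is sec²φ, so true area = apparent × cos²φ.
True area of district: 313000 × cos²(45.3°) = 313000 × 0.4948 = 154900 km².
True area of drainage basin: 220000 × cos²(15.1°) = 220000 × 0.9321 = 205100 km².
Ratio = 154900 / 205100 ≈ 0.755.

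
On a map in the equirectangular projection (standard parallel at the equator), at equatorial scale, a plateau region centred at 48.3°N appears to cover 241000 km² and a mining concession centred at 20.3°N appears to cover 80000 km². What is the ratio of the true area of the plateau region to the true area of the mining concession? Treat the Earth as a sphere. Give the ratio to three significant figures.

2.14

On the plate carrée, areal scale = h·k = 1 × sec φ, so true area = apparent × cos φ.
True area of plateau region: 241000 × cos(48.3°) = 241000 × 0.6652 = 160300 km².
True area of mining concession: 80000 × cos(20.3°) = 80000 × 0.9379 = 75030 km².
Ratio = 160300 / 75030 ≈ 2.14.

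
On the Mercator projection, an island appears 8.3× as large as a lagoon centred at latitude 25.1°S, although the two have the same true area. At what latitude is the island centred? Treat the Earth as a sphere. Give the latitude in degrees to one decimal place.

71.7°

For equal true areas on Mercator, apparent areas scale as sec²φ, so the ratio is cos²φ₂ / cos²φ₁.
cos²φ₂ / cos²φ₁ = 8.3  ⇒  cos φ₁ = cos 25.1° / √8.3 = 0.9056/2.881 = 0.3143.
φ₁ = arccos(0.3143) ≈ 71.7°.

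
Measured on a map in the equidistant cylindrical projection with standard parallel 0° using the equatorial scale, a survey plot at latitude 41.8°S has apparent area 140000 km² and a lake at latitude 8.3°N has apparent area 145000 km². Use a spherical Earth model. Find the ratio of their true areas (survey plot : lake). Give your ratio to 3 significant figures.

0.727

Plate carrée has h = 1 and k = sec φ, giving areal scale sec φ; true area = (apparent area) · cos φ.
True area of survey plot: 140000 × cos(41.8°) = 140000 × 0.7455 = 104400 km².
True area of lake: 145000 × cos(8.3°) = 145000 × 0.9895 = 143500 km².
Ratio = 104400 / 143500 ≈ 0.727.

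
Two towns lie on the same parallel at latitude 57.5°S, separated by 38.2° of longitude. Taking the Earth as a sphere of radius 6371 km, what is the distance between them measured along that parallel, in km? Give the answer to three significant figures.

Arc length along a parallel = R cos φ · Δλ (with Δλ in radians).
= 6371 × cos 57.5° × (38.2° × π/180) = 6371 × 0.5373 × 0.6667 ≈ 2280 km.

2280 km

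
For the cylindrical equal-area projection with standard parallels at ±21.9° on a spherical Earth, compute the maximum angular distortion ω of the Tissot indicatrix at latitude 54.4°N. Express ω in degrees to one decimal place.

51.6°

A cylindrical equal-area projection with standard parallel φ₀ has meridian scale h = cos φ / cos φ₀ and parallel scale k = cos φ₀ / cos φ (so areas are preserved, h·k = 1).
At 54.4°: h = 0.6274, k = 1.594; principal scales a = 1.594, b = 0.6274.
sin(ω/2) = (a − b)/(a + b) = 0.9665/2.221 = 0.4351, so ω = 2 arcsin(0.4351) ≈ 51.6°.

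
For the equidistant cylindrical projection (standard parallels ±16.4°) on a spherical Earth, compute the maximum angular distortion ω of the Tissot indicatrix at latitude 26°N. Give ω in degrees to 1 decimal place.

3.7°

With standard parallel φ₀ = 16.4°, the equirectangular projection gives x = Rλ cos φ₀, y = Rφ, so h = 1 and k = cos 16.4° / cos φ.
At 26°: h = 1.000, k = 1.067; principal scales a = 1.067, b = 1.000.
sin(ω/2) = (a − b)/(a + b) = 0.06733/2.067 = 0.03257, so ω = 2 arcsin(0.03257) ≈ 3.7°.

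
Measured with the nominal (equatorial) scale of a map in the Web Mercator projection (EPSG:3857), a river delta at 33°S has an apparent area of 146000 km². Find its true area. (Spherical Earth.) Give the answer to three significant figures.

For Mercator, h = k = sec φ (a conformal cylindrical projection has a single point scale, 1/cos φ).
Areal scale = k² = sec²φ = 1/cos²(33°) = 1/0.8387² = 1.422.
True area = apparent / (areal scale) = 146000 / 1.422 ≈ 103000 km².

103000 km²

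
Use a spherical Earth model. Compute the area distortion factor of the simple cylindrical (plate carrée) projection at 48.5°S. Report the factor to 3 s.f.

1.51

In the plate carrée (x = Rλ, y = Rφ), meridians are true-scale (h = 1) and parallels are stretched by k = sec φ.
Areal scale = h·k = 1 × sec φ; at 48.5°, h = 1.000, k = 1.509, so h·k = 1.509.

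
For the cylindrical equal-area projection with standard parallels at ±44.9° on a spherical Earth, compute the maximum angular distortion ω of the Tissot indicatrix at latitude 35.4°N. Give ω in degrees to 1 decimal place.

16.0°

For cylindrical equal-area with standard parallel φ₀, h = cos φ / cos φ₀ and k = cos φ₀ / cos φ, so h·k = 1.
At 35.4°: h = 1.151, k = 0.8690; principal scales a = 1.151, b = 0.8690.
sin(ω/2) = (a − b)/(a + b) = 0.2818/2.020 = 0.1395, so ω = 2 arcsin(0.1395) ≈ 16.0°.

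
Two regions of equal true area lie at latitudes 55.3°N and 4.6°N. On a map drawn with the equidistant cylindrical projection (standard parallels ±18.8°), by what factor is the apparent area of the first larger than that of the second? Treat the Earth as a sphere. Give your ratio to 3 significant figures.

1.75

In the equirectangular projection with standard parallel φ₀ = 18.8° (x = Rλ cos φ₀, y = Rφ), meridians are true-scale (h = 1) and the parallel scale is k = cos φ₀ / cos φ.
Areal scale at 55.3°: h·k = 1.000 × 1.663 = 1.663.
Areal scale at 4.6°: h·k = 1.000 × 0.9497 = 0.9497.
Ratio = 1.663/0.9497 ≈ 1.75.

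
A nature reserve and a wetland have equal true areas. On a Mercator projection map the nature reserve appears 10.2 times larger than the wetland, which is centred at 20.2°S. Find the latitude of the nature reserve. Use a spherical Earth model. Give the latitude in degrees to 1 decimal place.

On Mercator, (apparent₁)/(apparent₂) = sec²φ₁ / sec²φ₂ when true areas are equal.
cos²φ₂ / cos²φ₁ = 10.2  ⇒  cos φ₁ = cos 20.2° / √10.2 = 0.9385/3.194 = 0.2939.
φ₁ = arccos(0.2939) ≈ 72.9°.

72.9°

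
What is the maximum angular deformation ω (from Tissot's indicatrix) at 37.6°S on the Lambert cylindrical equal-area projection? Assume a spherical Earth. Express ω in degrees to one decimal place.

26.4°

The Lambert cylindrical equal-area projection is the cylindrical equal-area projection with its standard parallel at the equator (φ₀ = 0). A cylindrical equal-area projection with standard parallel φ₀ has meridian scale h = cos φ / cos φ₀ and parallel scale k = cos φ₀ / cos φ (so areas are preserved, h·k = 1).
At 37.6°: h = 0.7923, k = 1.262; principal scales a = 1.262, b = 0.7923.
sin(ω/2) = (a − b)/(a + b) = 0.4699/2.054 = 0.2287, so ω = 2 arcsin(0.2287) ≈ 26.4°.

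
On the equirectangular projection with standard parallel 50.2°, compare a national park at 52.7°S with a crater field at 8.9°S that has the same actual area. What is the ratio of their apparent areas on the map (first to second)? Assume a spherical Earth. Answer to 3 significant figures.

With standard parallel φ₀ = 50.2°, the equirectangular projection gives x = Rλ cos φ₀, y = Rφ, so h = 1 and k = cos 50.2° / cos φ.
Areal scale at 52.7°: h·k = 1.000 × 1.056 = 1.056.
Areal scale at 8.9°: h·k = 1.000 × 0.6479 = 0.6479.
Ratio = 1.056/0.6479 ≈ 1.63.

1.63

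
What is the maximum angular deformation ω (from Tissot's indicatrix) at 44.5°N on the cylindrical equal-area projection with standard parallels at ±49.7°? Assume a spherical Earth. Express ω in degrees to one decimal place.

A cylindrical equal-area projection with standard parallel φ₀ has meridian scale h = cos φ / cos φ₀ and parallel scale k = cos φ₀ / cos φ (so areas are preserved, h·k = 1).
At 44.5°: h = 1.103, k = 0.9068; principal scales a = 1.103, b = 0.9068.
sin(ω/2) = (a − b)/(a + b) = 0.1959/2.010 = 0.09750, so ω = 2 arcsin(0.09750) ≈ 11.2°.

11.2°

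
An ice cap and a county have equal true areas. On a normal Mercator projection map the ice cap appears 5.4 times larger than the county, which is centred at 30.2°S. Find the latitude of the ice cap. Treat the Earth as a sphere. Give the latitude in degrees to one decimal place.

On Mercator, (apparent₁)/(apparent₂) = sec²φ₁ / sec²φ₂ when true areas are equal.
cos²φ₂ / cos²φ₁ = 5.4  ⇒  cos φ₁ = cos 30.2° / √5.4 = 0.8643/2.324 = 0.3719.
φ₁ = arccos(0.3719) ≈ 68.2°.

68.2°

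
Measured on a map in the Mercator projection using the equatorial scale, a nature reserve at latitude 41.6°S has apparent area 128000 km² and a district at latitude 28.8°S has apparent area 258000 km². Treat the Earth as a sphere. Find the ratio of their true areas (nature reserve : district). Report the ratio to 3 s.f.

0.361

Mercator's areal exaggeration is sec²φ; hence true area = (apparent area) · cos²φ.
True area of nature reserve: 128000 × cos²(41.6°) = 128000 × 0.5592 = 71580 km².
True area of district: 258000 × cos²(28.8°) = 258000 × 0.7679 = 198100 km².
Ratio = 71580 / 198100 ≈ 0.361.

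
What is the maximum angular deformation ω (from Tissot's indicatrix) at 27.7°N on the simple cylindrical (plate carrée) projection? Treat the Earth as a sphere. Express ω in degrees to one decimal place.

For the equirectangular projection with φ₀ = 0 (plate carrée), h = 1 along meridians and k = sec φ along parallels.
At 27.7°: h = 1.000, k = 1.129; principal scales a = 1.129, b = 1.000.
sin(ω/2) = (a − b)/(a + b) = 0.1294/2.129 = 0.06079, so ω = 2 arcsin(0.06079) ≈ 7.0°.

7.0°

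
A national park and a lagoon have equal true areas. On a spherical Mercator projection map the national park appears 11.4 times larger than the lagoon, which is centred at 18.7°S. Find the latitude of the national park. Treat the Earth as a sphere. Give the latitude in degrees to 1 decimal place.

For equal true areas on Mercator, apparent areas scale as sec²φ, so the ratio is cos²φ₂ / cos²φ₁.
cos²φ₂ / cos²φ₁ = 11.4  ⇒  cos φ₁ = cos 18.7° / √11.4 = 0.9472/3.376 = 0.2805.
φ₁ = arccos(0.2805) ≈ 73.7°.

73.7°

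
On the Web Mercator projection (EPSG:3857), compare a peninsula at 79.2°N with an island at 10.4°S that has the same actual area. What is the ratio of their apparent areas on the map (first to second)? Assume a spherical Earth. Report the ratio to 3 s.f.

27.6

On Mercator, area is exaggerated by sec²φ = 1/cos²φ.
At 79.2°: sec²(79.2°) = 1/0.1874² = 28.48.
At 10.4°: sec²(10.4°) = 1/0.9836² = 1.034.
Ratio = 28.48/1.034 = cos²(10.4°)/cos²(79.2°) ≈ 27.6.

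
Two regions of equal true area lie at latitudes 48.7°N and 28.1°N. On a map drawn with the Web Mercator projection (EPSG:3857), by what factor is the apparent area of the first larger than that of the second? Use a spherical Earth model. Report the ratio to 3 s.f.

1.79

On Mercator, area is exaggerated by sec²φ = 1/cos²φ.
At 48.7°: sec²(48.7°) = 1/0.6600² = 2.296.
At 28.1°: sec²(28.1°) = 1/0.8821² = 1.285.
Ratio = 2.296/1.285 = cos²(28.1°)/cos²(48.7°) ≈ 1.79.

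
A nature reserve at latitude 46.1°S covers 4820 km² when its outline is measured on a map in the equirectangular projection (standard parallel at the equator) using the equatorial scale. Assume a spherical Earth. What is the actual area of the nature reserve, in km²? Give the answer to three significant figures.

3340 km²

Plate carrée maps x = Rλ, y = Rφ. The meridian scale is h = 1 and the parallel scale is k = 1/cos φ = sec φ.
Areal scale = h·k = 1 × sec φ; at 46.1°, h = 1.000, k = 1.442, so h·k = 1.442.
True area = apparent / (areal scale) = 4820 / 1.442 ≈ 3340 km².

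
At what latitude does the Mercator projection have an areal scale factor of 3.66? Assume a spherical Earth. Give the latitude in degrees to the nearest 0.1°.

Mercator areal scale is sec²φ.
sec²φ = 3.66  ⇒  cos²φ = 0.2732  ⇒  cos φ = 0.5227.
φ = arccos(0.5227) ≈ 58.5°.

58.5°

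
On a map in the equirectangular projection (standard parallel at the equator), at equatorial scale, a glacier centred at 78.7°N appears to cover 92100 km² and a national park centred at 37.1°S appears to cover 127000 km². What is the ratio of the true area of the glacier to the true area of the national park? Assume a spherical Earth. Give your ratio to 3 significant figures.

0.178

On the plate carrée, areal scale = h·k = 1 × sec φ, so true area = apparent × cos φ.
True area of glacier: 92100 × cos(78.7°) = 92100 × 0.1959 = 18050 km².
True area of national park: 127000 × cos(37.1°) = 127000 × 0.7976 = 101300 km².
Ratio = 18050 / 101300 ≈ 0.178.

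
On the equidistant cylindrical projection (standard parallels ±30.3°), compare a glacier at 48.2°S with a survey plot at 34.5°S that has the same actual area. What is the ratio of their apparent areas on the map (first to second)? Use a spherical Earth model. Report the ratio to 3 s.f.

1.24

In the equirectangular projection with standard parallel φ₀ = 30.3° (x = Rλ cos φ₀, y = Rφ), meridians are true-scale (h = 1) and the parallel scale is k = cos φ₀ / cos φ.
Areal scale at 48.2°: h·k = 1.000 × 1.295 = 1.295.
Areal scale at 34.5°: h·k = 1.000 × 1.048 = 1.048.
Ratio = 1.295/1.048 ≈ 1.24.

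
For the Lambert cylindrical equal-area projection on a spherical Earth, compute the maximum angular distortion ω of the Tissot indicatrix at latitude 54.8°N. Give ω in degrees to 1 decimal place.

60.2°

The Lambert cylindrical equal-area projection is the cylindrical equal-area projection with its standard parallel at the equator (φ₀ = 0). For cylindrical equal-area with standard parallel φ₀, h = cos φ / cos φ₀ and k = cos φ₀ / cos φ, so h·k = 1.
At 54.8°: h = 0.5764, k = 1.735; principal scales a = 1.735, b = 0.5764.
sin(ω/2) = (a − b)/(a + b) = 1.158/2.311 = 0.5012, so ω = 2 arcsin(0.5012) ≈ 60.2°.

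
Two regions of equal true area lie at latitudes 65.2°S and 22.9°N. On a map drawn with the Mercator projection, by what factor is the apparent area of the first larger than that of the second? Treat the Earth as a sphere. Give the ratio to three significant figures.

4.82

Mercator is conformal with k = sec φ, so areal scale = k² = sec²φ.
At 65.2°: sec²(65.2°) = 1/0.4195² = 5.684.
At 22.9°: sec²(22.9°) = 1/0.9212² = 1.178.
Ratio = 5.684/1.178 = cos²(22.9°)/cos²(65.2°) ≈ 4.82.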